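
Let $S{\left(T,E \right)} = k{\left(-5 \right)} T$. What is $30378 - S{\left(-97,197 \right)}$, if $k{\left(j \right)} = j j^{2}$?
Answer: $18253$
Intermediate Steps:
$k{\left(j \right)} = j^{3}$
$S{\left(T,E \right)} = - 125 T$ ($S{\left(T,E \right)} = \left(-5\right)^{3} T = - 125 T$)
$30378 - S{\left(-97,197 \right)} = 30378 - \left(-125\right) \left(-97\right) = 30378 - 12125 = 18253$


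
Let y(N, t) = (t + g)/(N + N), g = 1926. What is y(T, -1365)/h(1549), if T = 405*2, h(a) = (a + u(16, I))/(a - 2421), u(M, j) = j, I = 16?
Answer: -40766/211275 ≈ -0.19295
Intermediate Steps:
h(a) = (16 + a)/(-2421 + a) (h(a) = (a + 16)/(a - 2421) = (16 + a)/(-2421 + a))
T = 810
y(N, t) = (1926 + t)/(2*N) (y(N, t) = (t + 1926)/(N + N) = (1926 + t)/((2*N)) = (1926 + t)*(1/(2*N)) = (1926 + t)/(2*N))
y(T, -1365)/h(1549) = ((½)*(1926 - 1365)/810)/(((16 + 1549)/(-2421 + 1549))) = ((½)*(1/810)*561)/((1565/(-872))) = 187/(540*((-1/872*1565))) = 187/(540*(-1565/872)) = (187/540)*(-872/1565) = -40766/211275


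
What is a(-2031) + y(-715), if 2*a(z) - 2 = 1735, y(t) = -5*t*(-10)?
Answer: -69763/2 ≈ -34882.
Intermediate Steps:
y(t) = 50*t
a(z) = 1737/2 (a(z) = 1 + (½)*1735 = 1 + 1735/2 = 1737/2)
a(-2031) + y(-715) = 1737/2 + 50*(-715) = 1737/2 - 35750 = -69763/2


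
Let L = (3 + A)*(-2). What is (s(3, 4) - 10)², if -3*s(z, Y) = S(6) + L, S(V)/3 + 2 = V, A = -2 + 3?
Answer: 1156/9 ≈ 128.44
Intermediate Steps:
A = 1
S(V) = -6 + 3*V
L = -8 (L = (3 + 1)*(-2) = 4*(-2) = -8)
s(z, Y) = -4/3 (s(z, Y) = -((-6 + 3*6) - 8)/3 = -((-6 + 18) - 8)/3 = -(12 - 8)/3 = -⅓*4 = -4/3)
(s(3, 4) - 10)² = (-4/3 - 10)² = (-34/3)² = 1156/9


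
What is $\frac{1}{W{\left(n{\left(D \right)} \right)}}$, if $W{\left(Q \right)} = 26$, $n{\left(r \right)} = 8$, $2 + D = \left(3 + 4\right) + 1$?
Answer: $\frac{1}{26} \approx 0.038462$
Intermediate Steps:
$D = 6$ ($D = -2 + \left(\left(3 + 4\right) + 1\right) = -2 + \left(7 + 1\right) = -2 + 8 = 6$)
$\frac{1}{W{\left(n{\left(D \right)} \right)}} = \frac{1}{26}$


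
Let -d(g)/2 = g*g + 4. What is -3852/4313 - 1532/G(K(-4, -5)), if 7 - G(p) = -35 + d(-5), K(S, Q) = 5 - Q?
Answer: -1748179/107825 ≈ -16.213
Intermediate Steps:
d(g) = -8 - 2*g² (d(g) = -2*(g*g + 4) = -2*(g² + 4) = -2*(4 + g²) = -8 - 2*g²)
G(p) = 100 (G(p) = 7 - (-35 + (-8 - 2*(-5)²)) = 7 - (-35 + (-8 - 2*25)) = 7 - (-35 + (-8 - 50)) = 7 - (-35 - 58) = 7 - 1*(-93) = 7 + 93 = 100)
-3852/4313 - 1532/G(K(-4, -5)) = -3852/4313 - 1532/100 = -3852*1/4313 - 1532*1/100 = -3852/4313 - 383/25 = -1748179/107825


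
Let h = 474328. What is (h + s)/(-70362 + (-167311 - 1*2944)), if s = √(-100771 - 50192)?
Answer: -474328/240617 - I*√150963/240617 ≈ -1.9713 - 0.0016148*I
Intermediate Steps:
s = I*√150963 (s = √(-150963) = I*√150963 ≈ 388.54*I)
(h + s)/(-70362 + (-167311 - 1*2944)) = (474328 + I*√150963)/(-70362 + (-167311 - 1*2944)) = (474328 + I*√150963)/(-70362 + (-167311 - 2944)) = (474328 + I*√150963)/(-70362 - 170255) = (474328 + I*√150963)/(-240617) = (474328 + I*√150963)*(-1/240617) = -474328/240617 - I*√150963/240617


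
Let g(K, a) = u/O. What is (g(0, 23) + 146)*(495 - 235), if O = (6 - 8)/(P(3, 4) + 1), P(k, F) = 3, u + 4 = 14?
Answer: 32760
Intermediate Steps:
u = 10 (u = -4 + 14 = 10)
O = -½ (O = (6 - 8)/(3 + 1) = -2/4 = -2*¼ = -½ ≈ -0.50000)
g(K, a) = -20 (g(K, a) = 10/(-½) = 10*(-2) = -20)
(g(0, 23) + 146)*(495 - 235) = (-20 + 146)*(495 - 235) = 126*260 = 32760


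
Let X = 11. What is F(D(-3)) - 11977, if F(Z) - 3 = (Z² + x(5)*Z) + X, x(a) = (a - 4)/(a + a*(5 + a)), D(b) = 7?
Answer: -655263/55 ≈ -11914.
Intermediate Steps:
x(a) = (-4 + a)/(a + a*(5 + a))
F(Z) = 14 + Z² + Z/55 (F(Z) = 3 + ((Z² + ((-4 + 5)/(5*(6 + 5)))*Z) + 11) = 3 + ((Z² + ((⅕)*1/11)*Z) + 11) = 3 + ((Z² + ((⅕)*(1/11)*1)*Z) + 11) = 3 + ((Z² + Z/55) + 11) = 3 + (11 + Z² + Z/55) = 14 + Z² + Z/55)
F(D(-3)) - 11977 = (14 + 7² + (1/55)*7) - 11977 = (14 + 49 + 7/55) - 11977 = 3472/55 - 11977 = -655263/55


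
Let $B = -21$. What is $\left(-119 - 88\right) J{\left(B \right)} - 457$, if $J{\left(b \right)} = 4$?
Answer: $-1285$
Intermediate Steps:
$\left(-119 - 88\right) J{\left(B \right)} - 457 = \left(-119 - 88\right) 4 - 457 = \left(-207\right) 4 - 457 = -828 - 457 = -1285$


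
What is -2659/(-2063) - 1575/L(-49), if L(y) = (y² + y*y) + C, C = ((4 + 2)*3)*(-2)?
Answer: 9423569/9832258 ≈ 0.95843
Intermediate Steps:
C = -36 (C = (6*3)*(-2) = 18*(-2) = -36)
L(y) = -36 + 2*y² (L(y) = (y² + y*y) - 36 = (y² + y²) - 36 = 2*y² - 36 = -36 + 2*y²)
-2659/(-2063) - 1575/L(-49) = -2659/(-2063) - 1575/(-36 + 2*(-49)²) = -2659*(-1/2063) - 1575/(-36 + 2*2401) = 2659/2063 - 1575/(-36 + 4802) = 2659/2063 - 1575/4766 = 9423569/9832258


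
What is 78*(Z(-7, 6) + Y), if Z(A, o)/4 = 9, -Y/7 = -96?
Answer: 55224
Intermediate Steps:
Y = 672 (Y = -7*(-96) = 672)
Z(A, o) = 36 (Z(A, o) = 4*9 = 36)
78*(Z(-7, 6) + Y) = 78*(36 + 672) = 78*708 = 55224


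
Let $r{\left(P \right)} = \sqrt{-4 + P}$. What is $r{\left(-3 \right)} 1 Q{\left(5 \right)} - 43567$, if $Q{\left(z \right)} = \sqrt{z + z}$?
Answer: $-43567 + i \sqrt{70} \approx -43567.0 + 8.3666 i$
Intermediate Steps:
$Q{\left(z \right)} = \sqrt{2} \sqrt{z}$ ($Q{\left(z \right)} = \sqrt{2 z} = \sqrt{2} \sqrt{z}$)
$r{\left(-3 \right)} 1 Q{\left(5 \right)} - 43567 = \sqrt{-4 - 3} \cdot 1 \sqrt{2} \sqrt{5} - 43567 = \sqrt{-7} \cdot 1 \sqrt{10} - 43567 = i \sqrt{7} \cdot 1 \sqrt{10} - 43567 = i \sqrt{7} \sqrt{10} - 43567 = i \sqrt{70} - 43567 = -43567 + i \sqrt{70}$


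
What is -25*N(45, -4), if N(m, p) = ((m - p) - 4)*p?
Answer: 4500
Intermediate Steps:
N(m, p) = p*(-4 + m - p) (N(m, p) = (-4 + m - p)*p = p*(-4 + m - p))
-25*N(45, -4) = -(-100)*(-4 + 45 - 1*(-4)) = -(-100)*(-4 + 45 + 4) = -(-100)*45 = -25*(-180) = 4500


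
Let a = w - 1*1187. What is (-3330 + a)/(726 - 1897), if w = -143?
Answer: 4660/1171 ≈ 3.9795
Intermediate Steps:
a = -1330 (a = -143 - 1*1187 = -143 - 1187 = -1330)
(-3330 + a)/(726 - 1897) = (-3330 - 1330)/(726 - 1897) = -4660/(-1171) = -4660*(-1/1171) = 4660/1171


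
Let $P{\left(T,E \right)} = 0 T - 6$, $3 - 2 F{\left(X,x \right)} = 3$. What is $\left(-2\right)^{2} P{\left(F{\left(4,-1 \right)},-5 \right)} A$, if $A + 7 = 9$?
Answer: $-48$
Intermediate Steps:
$A = 2$ ($A = -7 + 9 = 2$)
$F{\left(X,x \right)} = 0$ ($F{\left(X,x \right)} = \frac{3}{2} - \frac{3}{2} = 0$)
$P{\left(T,E \right)} = -6$ ($P{\left(T,E \right)} = 0 - 6 = -6$)
$\left(-2\right)^{2} P{\left(F{\left(4,-1 \right)},-5 \right)} A = \left(-2\right)^{2} \left(-6\right) 2 = 4 \left(-6\right) 2 = \left(-24\right) 2 = -48$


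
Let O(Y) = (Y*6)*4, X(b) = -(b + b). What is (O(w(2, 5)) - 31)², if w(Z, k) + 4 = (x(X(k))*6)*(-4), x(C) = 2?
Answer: 1635841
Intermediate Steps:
X(b) = -2*b
w(Z, k) = -52 (w(Z, k) = -4 + (2*6)*(-4) = -4 + 12*(-4) = -4 - 48 = -52)
O(Y) = 24*Y (O(Y) = (6*Y)*4 = 24*Y)
(O(w(2, 5)) - 31)² = (24*(-52) - 31)² = (-1248 - 31)² = (-1279)² = 1635841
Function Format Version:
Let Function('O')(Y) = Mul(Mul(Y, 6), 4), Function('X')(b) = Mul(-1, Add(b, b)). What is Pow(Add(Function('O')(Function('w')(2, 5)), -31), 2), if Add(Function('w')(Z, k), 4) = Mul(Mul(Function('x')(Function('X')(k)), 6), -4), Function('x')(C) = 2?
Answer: 1635841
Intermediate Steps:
Function('X')(b) = Mul(-2, b) (Function('X')(b) = Mul(-1, Mul(2, b)) = Mul(-2, b))
Function('w')(Z, k) = -52 (Function('w')(Z, k) = Add(-4, Mul(Mul(2, 6), -4)) = Add(-4, Mul(12, -4)) = Add(-4, -48) = -52)
Function('O')(Y) = Mul(24, Y) (Function('O')(Y) = Mul(Mul(6, Y), 4) = Mul(24, Y))
Pow(Add(Function('O')(Function('w')(2, 5)), -31), 2) = Pow(Add(Mul(24, -52), -31), 2) = Pow(Add(-1248, -31), 2) = Pow(-1279, 2) = 1635841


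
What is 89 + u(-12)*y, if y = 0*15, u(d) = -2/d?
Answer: 89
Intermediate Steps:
y = 0
89 + u(-12)*y = 89 - 2/(-12)*0 = 89 - 2*(-1/12)*0 = 89 + (⅙)*0 = 89 + 0 = 89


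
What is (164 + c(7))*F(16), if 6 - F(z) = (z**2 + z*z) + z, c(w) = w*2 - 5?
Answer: -90306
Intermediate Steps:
c(w) = -5 + 2*w (c(w) = 2*w - 5 = -5 + 2*w)
F(z) = 6 - z - 2*z**2 (F(z) = 6 - ((z**2 + z*z) + z) = 6 - ((z**2 + z**2) + z) = 6 - (2*z**2 + z) = 6 - (z + 2*z**2) = 6 + (-z - 2*z**2) = 6 - z - 2*z**2)
(164 + c(7))*F(16) = (164 + (-5 + 2*7))*(6 - 1*16 - 2*16**2) = (164 + (-5 + 14))*(6 - 16 - 2*256) = (164 + 9)*(6 - 16 - 512) = 173*(-522) = -90306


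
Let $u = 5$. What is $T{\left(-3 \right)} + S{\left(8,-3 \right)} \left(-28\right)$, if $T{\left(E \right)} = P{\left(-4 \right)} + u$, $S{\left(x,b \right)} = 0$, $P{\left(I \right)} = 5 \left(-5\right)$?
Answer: $-20$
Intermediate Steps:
$P{\left(I \right)} = -25$
$T{\left(E \right)} = -20$ ($T{\left(E \right)} = -25 + 5 = -20$)
$T{\left(-3 \right)} + S{\left(8,-3 \right)} \left(-28\right) = -20 + 0 \left(-28\right) = -20 + 0 = -20$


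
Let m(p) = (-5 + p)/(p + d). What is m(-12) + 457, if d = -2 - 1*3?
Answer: 458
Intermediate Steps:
d = -5 (d = -2 - 3 = -5)
m(p) = 1 (m(p) = (-5 + p)/(p - 5) = (-5 + p)/(-5 + p) = 1)
m(-12) + 457 = 1 + 457 = 458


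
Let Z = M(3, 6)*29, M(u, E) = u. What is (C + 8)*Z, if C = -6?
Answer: 174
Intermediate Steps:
Z = 87 (Z = 3*29 = 87)
(C + 8)*Z = (-6 + 8)*87 = 2*87 = 174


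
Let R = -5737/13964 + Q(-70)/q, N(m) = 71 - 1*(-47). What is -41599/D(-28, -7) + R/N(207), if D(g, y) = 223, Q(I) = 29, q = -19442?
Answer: -666336827113673/3571968773816 ≈ -186.55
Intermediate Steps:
N(m) = 118 (N(m) = 71 + 47 = 118)
R = -55971855/135744044 (R = -5737/13964 + 29/(-19442) = -5737*1/13964 + 29*(-1/19442) = -5737/13964 - 29/19442 = -55971855/135744044 ≈ -0.41233)
-41599/D(-28, -7) + R/N(207) = -41599/223 - 55971855/135744044/118 = -41599*1/223 - 55971855/135744044*1/118 = -41599/223 - 55971855/16017797192 = -666336827113673/3571968773816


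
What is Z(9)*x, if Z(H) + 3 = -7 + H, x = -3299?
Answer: 3299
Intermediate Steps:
Z(H) = -10 + H (Z(H) = -3 + (-7 + H) = -10 + H)
Z(9)*x = (-10 + 9)*(-3299) = -1*(-3299) = 3299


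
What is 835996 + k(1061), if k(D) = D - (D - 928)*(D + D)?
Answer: 554831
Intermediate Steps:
k(D) = D - 2*D*(-928 + D) (k(D) = D - (-928 + D)*2*D = D - 2*D*(-928 + D))
835996 + k(1061) = 835996 + 1061*(1857 - 2*1061) = 835996 + 1061*(1857 - 2122) = 835996 + 1061*(-265) = 835996 - 281165 = 554831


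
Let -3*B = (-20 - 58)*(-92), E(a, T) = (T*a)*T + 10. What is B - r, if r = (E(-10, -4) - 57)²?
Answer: -45241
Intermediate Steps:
E(a, T) = 10 + a*T² (E(a, T) = a*T² + 10 = 10 + a*T²)
B = -2392 (B = -(-20 - 58)*(-92)/3 = -(-26)*(-92) = -⅓*7176 = -2392)
r = 42849 (r = ((10 - 10*(-4)²) - 57)² = ((10 - 10*16) - 57)² = ((10 - 160) - 57)² = (-150 - 57)² = (-207)² = 42849)
B - r = -2392 - 1*42849 = -2392 - 42849 = -45241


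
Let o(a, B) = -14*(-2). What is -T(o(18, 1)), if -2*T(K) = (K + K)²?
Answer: 1568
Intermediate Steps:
o(a, B) = 28
T(K) = -2*K² (T(K) = -(K + K)²/2 = -4*K²/2 = -2*K²)
-T(o(18, 1)) = -(-2)*28² = -(-2)*784 = -1*(-1568) = 1568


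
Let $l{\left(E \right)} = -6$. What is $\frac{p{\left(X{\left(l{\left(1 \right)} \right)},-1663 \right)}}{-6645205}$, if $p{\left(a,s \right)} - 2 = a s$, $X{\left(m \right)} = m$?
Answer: $- \frac{1996}{1329041} \approx -0.0015018$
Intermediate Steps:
$p{\left(a,s \right)} = 2 + a s$
$\frac{p{\left(X{\left(l{\left(1 \right)} \right)},-1663 \right)}}{-6645205} = \frac{2 - -9978}{-6645205} = \left(2 + 9978\right) \left(- \frac{1}{6645205}\right) = 9980 \left(- \frac{1}{6645205}\right) = - \frac{1996}{1329041}$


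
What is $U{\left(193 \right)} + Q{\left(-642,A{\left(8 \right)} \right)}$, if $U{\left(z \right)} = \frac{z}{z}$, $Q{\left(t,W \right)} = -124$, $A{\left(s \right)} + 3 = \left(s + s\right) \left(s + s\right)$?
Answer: $-123$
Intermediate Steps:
$A{\left(s \right)} = -3 + 4 s^{2}$ ($A{\left(s \right)} = -3 + \left(s + s\right) \left(s + s\right) = -3 + 2 s 2 s = -3 + 4 s^{2}$)
$U{\left(z \right)} = 1$
$U{\left(193 \right)} + Q{\left(-642,A{\left(8 \right)} \right)} = 1 - 124 = -123$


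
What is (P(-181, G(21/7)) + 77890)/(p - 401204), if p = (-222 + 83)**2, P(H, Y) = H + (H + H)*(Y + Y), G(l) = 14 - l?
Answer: -69745/381883 ≈ -0.18263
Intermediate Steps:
P(H, Y) = H + 4*H*Y (P(H, Y) = H + (2*H)*(2*Y) = H + 4*H*Y)
p = 19321 (p = (-139)**2 = 19321)
(P(-181, G(21/7)) + 77890)/(p - 401204) = (-181*(1 + 4*(14 - 21/7)) + 77890)/(19321 - 401204) = (-181*(1 + 4*(14 - 21/7)) + 77890)/(-381883) = (-181*(1 + 4*(14 - 1*3)) + 77890)*(-1/381883) = (-181*(1 + 4*(14 - 3)) + 77890)*(-1/381883) = (-181*(1 + 4*11) + 77890)*(-1/381883) = (-181*(1 + 44) + 77890)*(-1/381883) = (-181*45 + 77890)*(-1/381883) = (-8145 + 77890)*(-1/381883) = 69745*(-1/381883) = -69745/381883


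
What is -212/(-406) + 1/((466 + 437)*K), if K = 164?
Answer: 2242565/4294668 ≈ 0.52217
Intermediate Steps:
-212/(-406) + 1/((466 + 437)*K) = -212/(-406) + 1/((466 + 437)*164) = -212*(-1/406) + (1/164)/903 = 106/203 + (1/903)*(1/164) = 106/203 + 1/148092 = 2242565/4294668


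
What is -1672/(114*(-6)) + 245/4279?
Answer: 96343/38511 ≈ 2.5017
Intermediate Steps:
-1672/(114*(-6)) + 245/4279 = -1672/(-684) + 245*(1/4279) = -1672*(-1/684) + 245/4279 = 22/9 + 245/4279 = 96343/38511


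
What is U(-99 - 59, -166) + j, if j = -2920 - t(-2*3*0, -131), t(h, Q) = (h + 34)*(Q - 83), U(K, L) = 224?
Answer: 4580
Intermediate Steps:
t(h, Q) = (-83 + Q)*(34 + h) (t(h, Q) = (34 + h)*(-83 + Q) = (-83 + Q)*(34 + h))
j = 4356 (j = -2920 - (-2822 - 83*(-2*3)*0 + 34*(-131) - 131*(-2*3)*0) = -2920 - (-2822 - (-498)*0 - 4454 - (-786)*0) = -2920 - (-2822 - 83*0 - 4454 - 131*0) = -2920 - (-2822 + 0 - 4454 + 0) = -2920 - 1*(-7276) = -2920 + 7276 = 4356)
U(-99 - 59, -166) + j = 224 + 4356 = 4580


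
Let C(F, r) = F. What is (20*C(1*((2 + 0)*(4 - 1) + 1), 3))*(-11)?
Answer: -1540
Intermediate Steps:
(20*C(1*((2 + 0)*(4 - 1) + 1), 3))*(-11) = (20*(1*((2 + 0)*(4 - 1) + 1)))*(-11) = (20*(1*(2*3 + 1)))*(-11) = (20*(1*(6 + 1)))*(-11) = (20*(1*7))*(-11) = (20*7)*(-11) = 140*(-11) = -1540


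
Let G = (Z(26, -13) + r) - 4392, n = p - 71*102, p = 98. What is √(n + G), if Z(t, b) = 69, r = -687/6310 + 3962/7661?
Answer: I*√26795631217592229870/48340910 ≈ 107.08*I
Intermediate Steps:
r = 19737113/48340910 (r = -687*1/6310 + 3962*(1/7661) = -687/6310 + 3962/7661 = 19737113/48340910 ≈ 0.40829)
n = -7144 (n = 98 - 71*102 = 98 - 7242 = -7144)
G = -208958016817/48340910 (G = (69 + 19737113/48340910) - 4392 = 3355259903/48340910 - 4392 = -208958016817/48340910 ≈ -4322.6)
√(n + G) = √(-7144 - 208958016817/48340910) = √(-554305477857/48340910) = I*√26795631217592229870/48340910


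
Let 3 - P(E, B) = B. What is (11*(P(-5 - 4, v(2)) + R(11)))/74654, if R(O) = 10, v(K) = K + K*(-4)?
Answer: 209/74654 ≈ 0.0027996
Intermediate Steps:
v(K) = -3*K (v(K) = K - 4*K = -3*K)
P(E, B) = 3 - B
(11*(P(-5 - 4, v(2)) + R(11)))/74654 = (11*((3 - (-3)*2) + 10))/74654 = (11*((3 - 1*(-6)) + 10))*(1/74654) = (11*((3 + 6) + 10))*(1/74654) = (11*(9 + 10))*(1/74654) = (11*19)*(1/74654) = 209*(1/74654) = 209/74654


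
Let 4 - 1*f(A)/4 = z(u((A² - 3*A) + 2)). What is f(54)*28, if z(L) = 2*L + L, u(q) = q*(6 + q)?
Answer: -2557655744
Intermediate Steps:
z(L) = 3*L
f(A) = 16 - 12*(2 + A² - 3*A)*(8 + A² - 3*A) (f(A) = 16 - 12*((A² - 3*A) + 2)*(6 + ((A² - 3*A) + 2)) = 16 - 12*(2 + A² - 3*A)*(6 + (2 + A² - 3*A)) = 16 - 12*(2 + A² - 3*A)*(8 + A² - 3*A))
f(54)*28 = (-176 - 228*54² - 12*54⁴ + 72*54³ + 360*54)*28 = (-176 - 228*2916 - 12*8503056 + 72*157464 + 19440)*28 = (-176 - 664848 - 102036672 + 11337408 + 19440)*28 = -91344848*28 = -2557655744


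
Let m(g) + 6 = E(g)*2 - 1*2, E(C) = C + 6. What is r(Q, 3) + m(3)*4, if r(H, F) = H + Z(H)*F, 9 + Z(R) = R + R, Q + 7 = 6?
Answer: 6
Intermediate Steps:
Q = -1 (Q = -7 + 6 = -1)
E(C) = 6 + C
Z(R) = -9 + 2*R (Z(R) = -9 + (R + R) = -9 + 2*R)
r(H, F) = H + F*(-9 + 2*H) (r(H, F) = H + (-9 + 2*H)*F = H + F*(-9 + 2*H))
m(g) = 4 + 2*g (m(g) = -6 + ((6 + g)*2 - 1*2) = -6 + ((12 + 2*g) - 2) = -6 + (10 + 2*g) = 4 + 2*g)
r(Q, 3) + m(3)*4 = (-1 + 3*(-9 + 2*(-1))) + (4 + 2*3)*4 = (-1 + 3*(-9 - 2)) + (4 + 6)*4 = (-1 + 3*(-11)) + 10*4 = (-1 - 33) + 40 = -34 + 40 = 6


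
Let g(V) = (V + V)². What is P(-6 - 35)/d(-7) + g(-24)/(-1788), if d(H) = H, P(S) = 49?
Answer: -1235/149 ≈ -8.2886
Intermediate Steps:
g(V) = 4*V² (g(V) = (2*V)² = 4*V²)
P(-6 - 35)/d(-7) + g(-24)/(-1788) = 49/(-7) + (4*(-24)²)/(-1788) = 49*(-⅐) + (4*576)*(-1/1788) = -7 + 2304*(-1/1788) = -7 - 192/149 = -1235/149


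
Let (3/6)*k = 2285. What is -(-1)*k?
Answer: 4570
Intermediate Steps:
k = 4570 (k = 2*2285 = 4570)
-(-1)*k = -(-1)*4570 = -1*(-4570) = 4570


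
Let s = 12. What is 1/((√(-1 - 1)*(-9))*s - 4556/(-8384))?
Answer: 2387344/102486240169 + 474467328*I*√2/102486240169 ≈ 2.3294e-5 + 0.0065472*I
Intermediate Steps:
1/((√(-1 - 1)*(-9))*s - 4556/(-8384)) = 1/((√(-1 - 1)*(-9))*12 - 4556/(-8384)) = 1/((√(-2)*(-9))*12 - 4556*(-1/8384)) = 1/(((I*√2)*(-9))*12 + 1139/2096) = 1/(-9*I*√2*12 + 1139/2096) = 1/(-108*I*√2 + 1139/2096) = 1/(1139/2096 - 108*I*√2)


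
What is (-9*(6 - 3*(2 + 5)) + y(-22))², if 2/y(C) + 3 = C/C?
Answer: 17956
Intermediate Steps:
y(C) = -1 (y(C) = 2/(-3 + C/C) = 2/(-3 + 1) = 2/(-2) = 2*(-½) = -1)
(-9*(6 - 3*(2 + 5)) + y(-22))² = (-9*(6 - 3*(2 + 5)) - 1)² = (-9*(6 - 3*7) - 1)² = (-9*(6 - 21) - 1)² = (-9*(-15) - 1)² = (135 - 1)² = 134² = 17956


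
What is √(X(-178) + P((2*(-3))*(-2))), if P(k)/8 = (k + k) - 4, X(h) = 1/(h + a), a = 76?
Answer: √1664538/102 ≈ 12.649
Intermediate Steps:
X(h) = 1/(76 + h) (X(h) = 1/(h + 76) = 1/(76 + h))
P(k) = -32 + 16*k (P(k) = 8*((k + k) - 4) = 8*(2*k - 4) = 8*(-4 + 2*k) = -32 + 16*k)
√(X(-178) + P((2*(-3))*(-2))) = √(1/(76 - 178) + (-32 + 16*((2*(-3))*(-2)))) = √(1/(-102) + (-32 + 16*(-6*(-2)))) = √(-1/102 + (-32 + 16*12)) = √(-1/102 + (-32 + 192)) = √(-1/102 + 160) = √(16319/102) = √1664538/102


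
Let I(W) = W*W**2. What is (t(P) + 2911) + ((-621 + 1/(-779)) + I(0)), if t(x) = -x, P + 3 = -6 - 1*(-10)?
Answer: 1783130/779 ≈ 2289.0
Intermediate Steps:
I(W) = W**3
P = 1 (P = -3 + (-6 - 1*(-10)) = -3 + (-6 + 10) = -3 + 4 = 1)
(t(P) + 2911) + ((-621 + 1/(-779)) + I(0)) = (-1*1 + 2911) + ((-621 + 1/(-779)) + 0**3) = (-1 + 2911) + ((-621 - 1/779) + 0) = 2910 + (-483760/779 + 0) = 2910 - 483760/779 = 1783130/779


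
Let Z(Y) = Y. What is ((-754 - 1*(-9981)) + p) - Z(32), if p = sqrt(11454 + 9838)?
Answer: 9195 + 2*sqrt(5323) ≈ 9340.9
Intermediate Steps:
p = 2*sqrt(5323) (p = sqrt(21292) = 2*sqrt(5323) ≈ 145.92)
((-754 - 1*(-9981)) + p) - Z(32) = ((-754 - 1*(-9981)) + 2*sqrt(5323)) - 1*32 = ((-754 + 9981) + 2*sqrt(5323)) - 32 = (9227 + 2*sqrt(5323)) - 32 = 9195 + 2*sqrt(5323)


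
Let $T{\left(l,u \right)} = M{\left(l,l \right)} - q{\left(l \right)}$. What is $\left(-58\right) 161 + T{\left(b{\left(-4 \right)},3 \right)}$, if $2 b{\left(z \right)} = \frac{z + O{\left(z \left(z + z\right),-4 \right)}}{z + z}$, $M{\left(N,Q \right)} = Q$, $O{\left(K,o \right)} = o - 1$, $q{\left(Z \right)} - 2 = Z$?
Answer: $-9340$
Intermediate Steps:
$q{\left(Z \right)} = 2 + Z$
$O{\left(K,o \right)} = -1 + o$
$b{\left(z \right)} = \frac{-5 + z}{4 z}$ ($b{\left(z \right)} = \frac{\left(z - 5\right) \frac{1}{z + z}}{2} = \frac{\left(z - 5\right) \frac{1}{2 z}}{2} = \frac{\left(-5 + z\right) \frac{1}{2 z}}{2} = \frac{\frac{1}{2} \frac{1}{z} \left(-5 + z\right)}{2} = \frac{-5 + z}{4 z}$)
$T{\left(l,u \right)} = -2$ ($T{\left(l,u \right)} = l - \left(2 + l\right) = -2$)
$\left(-58\right) 161 + T{\left(b{\left(-4 \right)},3 \right)} = \left(-58\right) 161 - 2 = -9338 - 2 = -9340$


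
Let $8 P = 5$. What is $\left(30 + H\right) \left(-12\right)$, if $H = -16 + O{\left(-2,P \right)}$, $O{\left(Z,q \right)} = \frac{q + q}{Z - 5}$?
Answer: $- \frac{1161}{7} \approx -165.86$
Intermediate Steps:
$P = \frac{5}{8}$ ($P = \frac{1}{8} \cdot 5 = \frac{5}{8} \approx 0.625$)
$O{\left(Z,q \right)} = \frac{2 q}{-5 + Z}$
$H = - \frac{453}{28}$ ($H = -16 + 2 \cdot \frac{5}{8} \frac{1}{-5 - 2} = -16 + 2 \cdot \frac{5}{8} \frac{1}{-7} = -16 + 2 \cdot \frac{5}{8} \left(- \frac{1}{7}\right) = -16 - \frac{5}{28} = - \frac{453}{28} \approx -16.179$)
$\left(30 + H\right) \left(-12\right) = \left(30 - \frac{453}{28}\right) \left(-12\right) = \frac{387}{28} \left(-12\right) = - \frac{1161}{7}$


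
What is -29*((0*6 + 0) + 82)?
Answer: -2378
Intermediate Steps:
-29*((0*6 + 0) + 82) = -29*((0 + 0) + 82) = -29*(0 + 82) = -29*82 = -2378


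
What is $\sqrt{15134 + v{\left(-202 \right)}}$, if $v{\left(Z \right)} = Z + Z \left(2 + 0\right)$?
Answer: $8 \sqrt{227} \approx 120.53$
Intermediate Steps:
$v{\left(Z \right)} = 3 Z$ ($v{\left(Z \right)} = Z + Z 2 = Z + 2 Z = 3 Z$)
$\sqrt{15134 + v{\left(-202 \right)}} = \sqrt{15134 + 3 \left(-202\right)} = \sqrt{15134 - 606} = \sqrt{14528} = 8 \sqrt{227}$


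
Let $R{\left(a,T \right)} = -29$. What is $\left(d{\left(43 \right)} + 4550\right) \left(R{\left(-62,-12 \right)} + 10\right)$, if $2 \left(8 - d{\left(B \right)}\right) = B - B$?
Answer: $-86602$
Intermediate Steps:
$d{\left(B \right)} = 8$ ($d{\left(B \right)} = 8 - \frac{B - B}{2} = 8 - 0 = 8 + 0 = 8$)
$\left(d{\left(43 \right)} + 4550\right) \left(R{\left(-62,-12 \right)} + 10\right) = \left(8 + 4550\right) \left(-29 + 10\right) = 4558 \left(-19\right) = -86602$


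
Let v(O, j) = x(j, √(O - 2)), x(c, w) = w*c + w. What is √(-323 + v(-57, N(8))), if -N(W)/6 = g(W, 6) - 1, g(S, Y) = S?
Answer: √(-323 - 41*I*√59) ≈ 8.0037 - 19.674*I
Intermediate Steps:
x(c, w) = w + c*w (x(c, w) = c*w + w = w + c*w)
N(W) = 6 - 6*W (N(W) = -6*(W - 1) = -6*(-1 + W) = 6 - 6*W)
v(O, j) = √(-2 + O)*(1 + j) (v(O, j) = √(O - 2)*(1 + j) = √(-2 + O)*(1 + j))
√(-323 + v(-57, N(8))) = √(-323 + √(-2 - 57)*(1 + (6 - 6*8))) = √(-323 + √(-59)*(1 + (6 - 48))) = √(-323 + (I*√59)*(1 - 42)) = √(-323 + (I*√59)*(-41)) = √(-323 - 41*I*√59)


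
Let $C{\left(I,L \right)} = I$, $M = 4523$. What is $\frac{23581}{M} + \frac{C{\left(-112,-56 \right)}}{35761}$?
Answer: $\frac{842773565}{161747003} \approx 5.2104$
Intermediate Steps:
$\frac{23581}{M} + \frac{C{\left(-112,-56 \right)}}{35761} = \frac{23581}{4523} - \frac{112}{35761} = \frac{842773565}{161747003}$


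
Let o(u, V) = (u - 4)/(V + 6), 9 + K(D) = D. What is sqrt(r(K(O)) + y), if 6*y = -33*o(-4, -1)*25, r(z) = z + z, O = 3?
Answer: 4*sqrt(13) ≈ 14.422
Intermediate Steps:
K(D) = -9 + D
o(u, V) = (-4 + u)/(6 + V)
r(z) = 2*z
y = 220 (y = (-33*(-4 - 4)/(6 - 1)*25)/6 = (-33*(-8)/5*25)/6 = (-33*(-8/5)*25)/6 = ((264/5)*25)/6 = (1/6)*1320 = 220)
sqrt(r(K(O)) + y) = sqrt(2*(-9 + 3) + 220) = sqrt(2*(-6) + 220) = sqrt(-12 + 220) = sqrt(208) = 4*sqrt(13)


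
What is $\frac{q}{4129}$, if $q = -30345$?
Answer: $- \frac{30345}{4129} \approx -7.3492$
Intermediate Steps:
$\frac{q}{4129} = - \frac{30345}{4129}$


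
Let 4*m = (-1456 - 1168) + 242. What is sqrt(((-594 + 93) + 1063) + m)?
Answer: I*sqrt(134)/2 ≈ 5.7879*I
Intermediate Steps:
m = -1191/2 (m = ((-1456 - 1168) + 242)/4 = (-2624 + 242)/4 = (1/4)*(-2382) = -1191/2 ≈ -595.50)
sqrt(((-594 + 93) + 1063) + m) = sqrt(((-594 + 93) + 1063) - 1191/2) = sqrt((-501 + 1063) - 1191/2) = sqrt(562 - 1191/2) = sqrt(-67/2) = I*sqrt(134)/2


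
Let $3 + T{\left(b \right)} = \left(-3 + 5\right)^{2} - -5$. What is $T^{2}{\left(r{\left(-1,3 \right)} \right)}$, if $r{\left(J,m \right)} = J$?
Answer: $36$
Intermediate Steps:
$T{\left(b \right)} = 6$ ($T{\left(b \right)} = -3 + \left(\left(-3 + 5\right)^{2} - -5\right) = -3 + \left(2^{2} + 5\right) = -3 + \left(4 + 5\right) = -3 + 9 = 6$)
$T^{2}{\left(r{\left(-1,3 \right)} \right)} = 6^{2} = 36$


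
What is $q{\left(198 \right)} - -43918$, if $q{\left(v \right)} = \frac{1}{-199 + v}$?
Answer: $43917$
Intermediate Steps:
$q{\left(198 \right)} - -43918 = \frac{1}{-199 + 198} - -43918 = \frac{1}{-1} + 43918 = -1 + 43918 = 43917$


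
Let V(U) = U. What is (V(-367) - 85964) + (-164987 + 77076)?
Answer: -174242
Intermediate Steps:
(V(-367) - 85964) + (-164987 + 77076) = (-367 - 85964) + (-164987 + 77076) = -86331 - 87911 = -174242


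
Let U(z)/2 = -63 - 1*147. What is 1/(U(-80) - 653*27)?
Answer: -1/18051 ≈ -5.5399e-5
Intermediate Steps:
U(z) = -420 (U(z) = 2*(-63 - 1*147) = 2*(-63 - 147) = 2*(-210) = -420)
1/(U(-80) - 653*27) = 1/(-420 - 653*27) = 1/(-420 - 17631) = 1/(-18051) = -1/18051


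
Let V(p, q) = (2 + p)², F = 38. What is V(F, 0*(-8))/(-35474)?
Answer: -800/17737 ≈ -0.045103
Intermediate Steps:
V(F, 0*(-8))/(-35474) = (2 + 38)²/(-35474) = 40²*(-1/35474) = 1600*(-1/35474) = -800/17737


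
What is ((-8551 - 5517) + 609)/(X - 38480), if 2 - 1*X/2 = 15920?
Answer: 13459/70316 ≈ 0.19141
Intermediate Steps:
X = -31836 (X = 4 - 2*15920 = 4 - 31840 = -31836)
((-8551 - 5517) + 609)/(X - 38480) = ((-8551 - 5517) + 609)/(-31836 - 38480) = (-14068 + 609)/(-70316) = -13459*(-1/70316) = 13459/70316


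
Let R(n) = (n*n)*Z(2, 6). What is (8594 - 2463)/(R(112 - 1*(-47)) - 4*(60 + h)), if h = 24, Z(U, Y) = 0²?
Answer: -6131/336 ≈ -18.247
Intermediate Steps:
Z(U, Y) = 0
R(n) = 0 (R(n) = (n*n)*0 = n²*0 = 0)
(8594 - 2463)/(R(112 - 1*(-47)) - 4*(60 + h)) = (8594 - 2463)/(0 - 4*(60 + 24)) = 6131/(0 - 4*84) = 6131/(0 - 336) = 6131/(-336) = 6131*(-1/336) = -6131/336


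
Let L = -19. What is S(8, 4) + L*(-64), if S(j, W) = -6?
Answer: 1210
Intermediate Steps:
S(8, 4) + L*(-64) = -6 - 19*(-64) = -6 + 1216 = 1210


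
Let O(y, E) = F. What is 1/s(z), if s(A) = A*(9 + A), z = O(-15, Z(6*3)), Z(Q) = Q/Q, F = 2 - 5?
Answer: -1/18 ≈ -0.055556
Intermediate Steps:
F = -3
Z(Q) = 1
O(y, E) = -3
z = -3
1/s(z) = 1/(-3*(9 - 3)) = 1/(-3*6) = 1/(-18) = -1/18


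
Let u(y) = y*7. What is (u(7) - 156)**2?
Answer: 11449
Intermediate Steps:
u(y) = 7*y
(u(7) - 156)**2 = (7*7 - 156)**2 = (49 - 156)**2 = (-107)**2 = 11449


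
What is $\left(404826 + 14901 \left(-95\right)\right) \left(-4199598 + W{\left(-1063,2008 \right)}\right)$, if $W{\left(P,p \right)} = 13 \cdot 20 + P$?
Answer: $4245635118369$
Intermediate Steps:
$W{\left(P,p \right)} = 260 + P$
$\left(404826 + 14901 \left(-95\right)\right) \left(-4199598 + W{\left(-1063,2008 \right)}\right) = \left(404826 + 14901 \left(-95\right)\right) \left(-4199598 + \left(260 - 1063\right)\right) = \left(404826 - 1415595\right) \left(-4199598 - 803\right) = \left(-1010769\right) \left(-4200401\right) = 4245635118369$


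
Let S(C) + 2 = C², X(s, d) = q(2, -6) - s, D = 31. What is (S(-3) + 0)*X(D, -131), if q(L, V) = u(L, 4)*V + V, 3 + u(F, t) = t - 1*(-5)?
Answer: -511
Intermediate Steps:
u(F, t) = 2 + t (u(F, t) = -3 + (t - 1*(-5)) = -3 + (t + 5) = -3 + (5 + t) = 2 + t)
q(L, V) = 7*V (q(L, V) = (2 + 4)*V + V = 6*V + V = 7*V)
X(s, d) = -42 - s (X(s, d) = 7*(-6) - s = -42 - s)
S(C) = -2 + C²
(S(-3) + 0)*X(D, -131) = ((-2 + (-3)²) + 0)*(-42 - 1*31) = ((-2 + 9) + 0)*(-42 - 31) = (7 + 0)*(-73) = 7*(-73) = -511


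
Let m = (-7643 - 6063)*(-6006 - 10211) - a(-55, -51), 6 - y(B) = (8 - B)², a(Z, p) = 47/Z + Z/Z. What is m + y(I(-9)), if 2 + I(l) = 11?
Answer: 12224861377/55 ≈ 2.2227e+8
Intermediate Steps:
I(l) = 9 (I(l) = -2 + 11 = 9)
a(Z, p) = 1 + 47/Z (a(Z, p) = 47/Z + 1 = 1 + 47/Z)
y(B) = 6 - (8 - B)²
m = 12224861102/55 (m = (-7643 - 6063)*(-6006 - 10211) - (47 - 55)/(-55) = -13706*(-16217) - (-1)*(-8)/55 = 222270202 - 1*8/55 = 222270202 - 8/55 = 12224861102/55 ≈ 2.2227e+8)
m + y(I(-9)) = 12224861102/55 + (6 - (-8 + 9)²) = 12224861102/55 + (6 - 1*1²) = 12224861102/55 + (6 - 1*1) = 12224861102/55 + (6 - 1) = 12224861102/55 + 5 = 12224861377/55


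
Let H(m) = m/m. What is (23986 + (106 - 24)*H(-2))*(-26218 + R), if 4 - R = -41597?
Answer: 370238044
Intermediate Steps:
H(m) = 1
R = 41601 (R = 4 - 1*(-41597) = 4 + 41597 = 41601)
(23986 + (106 - 24)*H(-2))*(-26218 + R) = (23986 + (106 - 24)*1)*(-26218 + 41601) = (23986 + 82*1)*15383 = (23986 + 82)*15383 = 24068*15383 = 370238044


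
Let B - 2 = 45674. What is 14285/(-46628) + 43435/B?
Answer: 85800345/133111283 ≈ 0.64458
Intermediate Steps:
B = 45676 (B = 2 + 45674 = 45676)
14285/(-46628) + 43435/B = 14285/(-46628) + 43435/45676 = 14285*(-1/46628) + 43435*(1/45676) = -14285/46628 + 43435/45676 = 85800345/133111283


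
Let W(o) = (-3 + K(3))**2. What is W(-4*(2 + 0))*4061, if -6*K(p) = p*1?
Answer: 198989/4 ≈ 49747.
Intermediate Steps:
K(p) = -p/6
W(o) = 49/4 (W(o) = (-3 - 1/6*3)**2 = (-3 - 1/2)**2 = (-7/2)**2 = 49/4)
W(-4*(2 + 0))*4061 = (49/4)*4061 = 198989/4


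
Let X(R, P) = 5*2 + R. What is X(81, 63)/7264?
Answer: 91/7264 ≈ 0.012528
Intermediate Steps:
X(R, P) = 10 + R
X(81, 63)/7264 = (10 + 81)/7264 = 91*(1/7264) = 91/7264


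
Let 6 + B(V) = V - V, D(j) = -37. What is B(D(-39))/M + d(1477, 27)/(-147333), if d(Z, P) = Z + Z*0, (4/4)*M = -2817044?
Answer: -2079944995/207521771826 ≈ -0.010023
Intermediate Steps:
B(V) = -6 (B(V) = -6 + (V - V) = -6 + 0 = -6)
M = -2817044
d(Z, P) = Z (d(Z, P) = Z + 0 = Z)
B(D(-39))/M + d(1477, 27)/(-147333) = -6/(-2817044) + 1477/(-147333) = -6*(-1/2817044) + 1477*(-1/147333) = 3/1408522 - 1477/147333 = -2079944995/207521771826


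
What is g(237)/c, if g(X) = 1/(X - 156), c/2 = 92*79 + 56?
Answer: 1/1186488 ≈ 8.4282e-7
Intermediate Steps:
c = 14648 (c = 2*(92*79 + 56) = 2*(7268 + 56) = 2*7324 = 14648)
g(X) = 1/(-156 + X)
g(237)/c = 1/((-156 + 237)*14648) = (1/14648)/81 = (1/81)*(1/14648) = 1/1186488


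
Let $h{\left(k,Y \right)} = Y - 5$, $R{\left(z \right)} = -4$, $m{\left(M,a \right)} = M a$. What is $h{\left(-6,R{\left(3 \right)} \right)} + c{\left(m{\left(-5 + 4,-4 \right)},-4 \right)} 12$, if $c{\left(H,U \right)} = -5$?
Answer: $-69$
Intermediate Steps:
$h{\left(k,Y \right)} = -5 + Y$ ($h{\left(k,Y \right)} = Y - 5 = -5 + Y$)
$h{\left(-6,R{\left(3 \right)} \right)} + c{\left(m{\left(-5 + 4,-4 \right)},-4 \right)} 12 = \left(-5 - 4\right) - 60 = -9 - 60 = -69$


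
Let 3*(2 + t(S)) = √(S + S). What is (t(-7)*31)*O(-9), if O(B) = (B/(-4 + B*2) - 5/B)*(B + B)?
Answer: 11842/11 - 5921*I*√14/33 ≈ 1076.5 - 671.34*I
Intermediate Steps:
t(S) = -2 + √2*√S/3 (t(S) = -2 + √(S + S)/3 = -2 + √(2*S)/3 = -2 + (√2*√S)/3 = -2 + √2*√S/3)
O(B) = 2*B*(-5/B + B/(-4 + 2*B)) (O(B) = (B/(-4 + 2*B) - 5/B)*(2*B) = (-5/B + B/(-4 + 2*B))*(2*B) = 2*B*(-5/B + B/(-4 + 2*B)))
(t(-7)*31)*O(-9) = ((-2 + √2*√(-7)/3)*31)*((20 + (-9)² - 10*(-9))/(-2 - 9)) = ((-2 + √2*(I*√7)/3)*31)*((20 + 81 + 90)/(-11)) = ((-2 + I*√14/3)*31)*(-1/11*191) = (-62 + 31*I*√14/3)*(-191/11) = 11842/11 - 5921*I*√14/33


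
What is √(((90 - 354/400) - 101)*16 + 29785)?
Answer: √739871/5 ≈ 172.03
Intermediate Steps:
√(((90 - 354/400) - 101)*16 + 29785) = √(((90 - 354*1/400) - 101)*16 + 29785) = √(((90 - 177/200) - 101)*16 + 29785) = √((17823/200 - 101)*16 + 29785) = √(-2377/200*16 + 29785) = √(-4754/25 + 29785) = √(739871/25) = √739871/5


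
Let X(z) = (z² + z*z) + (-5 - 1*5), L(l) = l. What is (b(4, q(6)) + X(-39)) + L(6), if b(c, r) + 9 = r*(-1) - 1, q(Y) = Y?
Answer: 3022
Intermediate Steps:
b(c, r) = -10 - r (b(c, r) = -9 + (r*(-1) - 1) = -9 + (-r - 1) = -9 + (-1 - r) = -10 - r)
X(z) = -10 + 2*z² (X(z) = (z² + z²) + (-5 - 5) = 2*z² - 10 = -10 + 2*z²)
(b(4, q(6)) + X(-39)) + L(6) = ((-10 - 1*6) + (-10 + 2*(-39)²)) + 6 = ((-10 - 6) + (-10 + 2*1521)) + 6 = (-16 + (-10 + 3042)) + 6 = (-16 + 3032) + 6 = 3016 + 6 = 3022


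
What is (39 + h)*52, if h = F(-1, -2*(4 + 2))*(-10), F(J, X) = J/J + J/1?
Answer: 2028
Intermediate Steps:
F(J, X) = 1 + J (F(J, X) = 1 + J*1 = 1 + J)
h = 0 (h = (1 - 1)*(-10) = 0*(-10) = 0)
(39 + h)*52 = (39 + 0)*52 = 39*52 = 2028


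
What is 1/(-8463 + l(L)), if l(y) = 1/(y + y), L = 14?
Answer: -28/236963 ≈ -0.00011816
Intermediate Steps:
l(y) = 1/(2*y)
1/(-8463 + l(L)) = 1/(-8463 + (½)/14) = 1/(-8463 + (½)*(1/14)) = 1/(-8463 + 1/28) = 1/(-236963/28) = -28/236963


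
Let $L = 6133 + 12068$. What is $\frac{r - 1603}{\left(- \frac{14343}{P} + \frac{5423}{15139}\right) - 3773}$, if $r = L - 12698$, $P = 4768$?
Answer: $- \frac{93837577600}{90845601703} \approx -1.0329$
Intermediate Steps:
$L = 18201$
$r = 5503$ ($r = 18201 - 12698 = 5503$)
$\frac{r - 1603}{\left(- \frac{14343}{P} + \frac{5423}{15139}\right) - 3773} = \frac{5503 - 1603}{\left(- \frac{14343}{4768} + \frac{5423}{15139}\right) - 3773} = \frac{3900}{\left(\left(-14343\right) \frac{1}{4768} + 5423 \cdot \frac{1}{15139}\right) - 3773} = \frac{3900}{\left(- \frac{14343}{4768} + \frac{5423}{15139}\right) - 3773} = \frac{3900}{- \frac{191281813}{72182752} - 3773} = \frac{3900}{- \frac{272536805109}{72182752}} = 3900 \left(- \frac{72182752}{272536805109}\right) = - \frac{93837577600}{90845601703}$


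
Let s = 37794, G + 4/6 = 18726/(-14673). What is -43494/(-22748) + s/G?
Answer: -71668718499/3684659 ≈ -19451.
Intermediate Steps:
G = -28508/14673 (G = -⅔ + 18726/(-14673) = -⅔ + 18726*(-1/14673) = -⅔ - 6242/4891 = -28508/14673 ≈ -1.9429)
-43494/(-22748) + s/G = -43494/(-22748) + 37794/(-28508/14673) = -43494*(-1/22748) + 37794*(-14673/28508) = 1977/1034 - 277275681/14254 = -71668718499/3684659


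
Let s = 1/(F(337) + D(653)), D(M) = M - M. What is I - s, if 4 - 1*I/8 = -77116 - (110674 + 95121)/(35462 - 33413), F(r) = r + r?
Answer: 853147445551/1381026 ≈ 6.1776e+5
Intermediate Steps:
D(M) = 0
F(r) = 2*r
I = 1265797400/2049 (I = 32 - 8*(-77116 - (110674 + 95121)/(35462 - 33413)) = 32 - 8*(-77116 - 205795/2049) = 32 - 8*(-158216479/2049) = 32 + 1265731832/2049 = 1265797400/2049 ≈ 6.1776e+5)
s = 1/674 (s = 1/(2*337 + 0) = 1/(674 + 0) = 1/674 ≈ 0.0014837)
I - s = 1265797400/2049 - 1*1/674 = 1265797400/2049 - 1/674 = 853147445551/1381026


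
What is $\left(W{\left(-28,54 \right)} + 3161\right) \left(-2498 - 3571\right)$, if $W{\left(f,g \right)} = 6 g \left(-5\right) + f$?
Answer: $-9182397$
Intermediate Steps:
$W{\left(f,g \right)} = f - 30 g$ ($W{\left(f,g \right)} = - 30 g + f = f - 30 g$)
$\left(W{\left(-28,54 \right)} + 3161\right) \left(-2498 - 3571\right) = \left(\left(-28 - 1620\right) + 3161\right) \left(-2498 - 3571\right) = \left(\left(-28 - 1620\right) + 3161\right) \left(-6069\right) = \left(-1648 + 3161\right) \left(-6069\right) = 1513 \left(-6069\right) = -9182397$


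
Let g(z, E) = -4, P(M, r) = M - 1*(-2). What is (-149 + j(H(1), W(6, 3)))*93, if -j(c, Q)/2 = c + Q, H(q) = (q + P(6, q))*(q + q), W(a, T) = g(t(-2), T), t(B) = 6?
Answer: -16461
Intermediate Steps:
P(M, r) = 2 + M (P(M, r) = M + 2 = 2 + M)
W(a, T) = -4
H(q) = 2*q*(8 + q) (H(q) = (q + (2 + 6))*(q + q) = (q + 8)*(2*q) = (8 + q)*(2*q) = 2*q*(8 + q))
j(c, Q) = -2*Q - 2*c (j(c, Q) = -2*(c + Q) = -2*(Q + c) = -2*Q - 2*c)
(-149 + j(H(1), W(6, 3)))*93 = (-149 + (-2*(-4) - 4*(8 + 1)))*93 = (-149 + (8 - 4*9))*93 = (-149 + (8 - 2*18))*93 = (-149 + (8 - 36))*93 = (-149 - 28)*93 = -177*93 = -16461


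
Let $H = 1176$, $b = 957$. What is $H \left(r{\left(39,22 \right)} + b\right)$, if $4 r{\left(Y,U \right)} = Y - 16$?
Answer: $1132194$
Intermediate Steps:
$r{\left(Y,U \right)} = -4 + \frac{Y}{4}$ ($r{\left(Y,U \right)} = \frac{Y - 16}{4} = \frac{-16 + Y}{4} = -4 + \frac{Y}{4}$)
$H \left(r{\left(39,22 \right)} + b\right) = 1176 \left(\left(-4 + \frac{1}{4} \cdot 39\right) + 957\right) = 1176 \left(\left(-4 + \frac{39}{4}\right) + 957\right) = 1176 \left(\frac{23}{4} + 957\right) = 1176 \cdot \frac{3851}{4} = 1132194$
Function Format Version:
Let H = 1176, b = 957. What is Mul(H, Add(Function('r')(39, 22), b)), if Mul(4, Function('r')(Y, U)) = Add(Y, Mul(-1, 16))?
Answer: 1132194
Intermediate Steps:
Function('r')(Y, U) = Add(-4, Mul(Rational(1, 4), Y)) (Function('r')(Y, U) = Mul(Rational(1, 4), Add(Y, Mul(-1, 16))) = Mul(Rational(1, 4), Add(Y, -16)) = Mul(Rational(1, 4), Add(-16, Y)) = Add(-4, Mul(Rational(1, 4), Y)))
Mul(H, Add(Function('r')(39, 22), b)) = Mul(1176, Add(Add(-4, Mul(Rational(1, 4), 39)), 957)) = Mul(1176, Add(Add(-4, Rational(39, 4)), 957)) = Mul(1176, Add(Rational(23, 4), 957)) = Mul(1176, Rational(3851, 4)) = 1132194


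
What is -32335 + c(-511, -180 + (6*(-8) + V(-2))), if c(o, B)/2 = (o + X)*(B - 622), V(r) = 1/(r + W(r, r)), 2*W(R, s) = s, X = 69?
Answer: 2158079/3 ≈ 7.1936e+5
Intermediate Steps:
W(R, s) = s/2
V(r) = 2/(3*r) (V(r) = 1/(r + r/2) = 1/(3*r/2) = 2/(3*r))
c(o, B) = 2*(-622 + B)*(69 + o) (c(o, B) = 2*((o + 69)*(B - 622)) = 2*((69 + o)*(-622 + B)) = 2*((-622 + B)*(69 + o)) = 2*(-622 + B)*(69 + o))
-32335 + c(-511, -180 + (6*(-8) + V(-2))) = -32335 + (-85836 - 1244*(-511) + 138*(-180 + (6*(-8) + (⅔)/(-2))) + 2*(-180 + (6*(-8) + (⅔)/(-2)))*(-511)) = -32335 + (-85836 + 635684 + 138*(-180 + (-48 + (⅔)*(-½))) + 2*(-180 + (-48 + (⅔)*(-½)))*(-511)) = -32335 + (-85836 + 635684 + 138*(-180 + (-48 - ⅓)) + 2*(-180 + (-48 - ⅓))*(-511)) = -32335 + (-85836 + 635684 + 138*(-180 - 145/3) + 2*(-180 - 145/3)*(-511)) = -32335 + (-85836 + 635684 + 138*(-685/3) + 2*(-685/3)*(-511)) = -32335 + (-85836 + 635684 - 31510 + 700070/3) = -32335 + 2255084/3 = 2158079/3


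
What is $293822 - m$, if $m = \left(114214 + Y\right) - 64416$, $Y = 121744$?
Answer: $122280$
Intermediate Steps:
$m = 171542$ ($m = \left(114214 + 121744\right) - 64416 = 235958 - 64416 = 171542$)
$293822 - m = 293822 - 171542 = 122280$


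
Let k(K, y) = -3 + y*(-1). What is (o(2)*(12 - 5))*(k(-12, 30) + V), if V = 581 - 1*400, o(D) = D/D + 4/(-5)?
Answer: 1036/5 ≈ 207.20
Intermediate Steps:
k(K, y) = -3 - y
o(D) = ⅕ (o(D) = 1 + 4*(-⅕) = 1 - ⅘ = ⅕)
V = 181 (V = 581 - 400 = 181)
(o(2)*(12 - 5))*(k(-12, 30) + V) = ((12 - 5)/5)*((-3 - 1*30) + 181) = ((⅕)*7)*((-3 - 30) + 181) = 7*(-33 + 181)/5 = (7/5)*148 = 1036/5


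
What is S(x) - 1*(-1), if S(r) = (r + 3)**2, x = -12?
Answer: 82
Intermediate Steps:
S(r) = (3 + r)**2
S(x) - 1*(-1) = (3 - 12)**2 - 1*(-1) = (-9)**2 + 1 = 81 + 1 = 82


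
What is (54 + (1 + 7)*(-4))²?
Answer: 484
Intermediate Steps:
(54 + (1 + 7)*(-4))² = (54 + 8*(-4))² = (54 - 32)² = 22² = 484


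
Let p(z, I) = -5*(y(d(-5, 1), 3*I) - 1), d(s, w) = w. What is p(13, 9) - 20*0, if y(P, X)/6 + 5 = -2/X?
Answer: 1415/9 ≈ 157.22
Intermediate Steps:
y(P, X) = -30 - 12/X (y(P, X) = -30 + 6*(-2/X) = -30 - 12/X)
p(z, I) = 155 + 20/I (p(z, I) = -5*((-30 - 12*1/(3*I)) - 1) = -5*((-30 - 4/I) - 1) = -5*(-31 - 4/I) = 155 + 20/I)
p(13, 9) - 20*0 = (155 + 20/9) - 20*0 = (155 + 20*(⅑)) + 0 = (155 + 20/9) + 0 = 1415/9 + 0 = 1415/9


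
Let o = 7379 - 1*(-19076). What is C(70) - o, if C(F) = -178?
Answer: -26633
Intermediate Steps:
o = 26455 (o = 7379 + 19076 = 26455)
C(70) - o = -178 - 1*26455 = -178 - 26455 = -26633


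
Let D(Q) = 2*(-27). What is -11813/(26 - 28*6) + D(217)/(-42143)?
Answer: 497842927/5984306 ≈ 83.191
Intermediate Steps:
D(Q) = -54
-11813/(26 - 28*6) + D(217)/(-42143) = -11813/(26 - 28*6) - 54/(-42143) = -11813/(26 - 168) - 54*(-1/42143) = -11813/(-142) + 54/42143 = -11813*(-1/142) + 54/42143 = 11813/142 + 54/42143 = 497842927/5984306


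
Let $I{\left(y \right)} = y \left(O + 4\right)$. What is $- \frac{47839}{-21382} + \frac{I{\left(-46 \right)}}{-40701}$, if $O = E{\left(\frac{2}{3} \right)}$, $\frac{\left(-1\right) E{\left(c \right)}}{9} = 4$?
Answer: $\frac{1915620835}{870268782} \approx 2.2012$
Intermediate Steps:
$E{\left(c \right)} = -36$ ($E{\left(c \right)} = \left(-9\right) 4 = -36$)
$O = -36$
$I{\left(y \right)} = - 32 y$ ($I{\left(y \right)} = y \left(-36 + 4\right) = y \left(-32\right) = - 32 y$)
$- \frac{47839}{-21382} + \frac{I{\left(-46 \right)}}{-40701} = - \frac{47839}{-21382} + \frac{\left(-32\right) \left(-46\right)}{-40701} = \left(-47839\right) \left(- \frac{1}{21382}\right) + 1472 \left(- \frac{1}{40701}\right) = \frac{47839}{21382} - \frac{1472}{40701} = \frac{1915620835}{870268782}$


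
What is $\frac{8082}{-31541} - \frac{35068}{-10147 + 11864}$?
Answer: $- \frac{1119956582}{54155897} \approx -20.68$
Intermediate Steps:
$\frac{8082}{-31541} - \frac{35068}{-10147 + 11864} = 8082 \left(- \frac{1}{31541}\right) - \frac{35068}{1717} = - \frac{8082}{31541} - \frac{35068}{1717} = - \frac{1119956582}{54155897}$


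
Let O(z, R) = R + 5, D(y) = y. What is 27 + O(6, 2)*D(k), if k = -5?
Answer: -8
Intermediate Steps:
O(z, R) = 5 + R
27 + O(6, 2)*D(k) = 27 + (5 + 2)*(-5) = 27 + 7*(-5) = 27 - 35 = -8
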